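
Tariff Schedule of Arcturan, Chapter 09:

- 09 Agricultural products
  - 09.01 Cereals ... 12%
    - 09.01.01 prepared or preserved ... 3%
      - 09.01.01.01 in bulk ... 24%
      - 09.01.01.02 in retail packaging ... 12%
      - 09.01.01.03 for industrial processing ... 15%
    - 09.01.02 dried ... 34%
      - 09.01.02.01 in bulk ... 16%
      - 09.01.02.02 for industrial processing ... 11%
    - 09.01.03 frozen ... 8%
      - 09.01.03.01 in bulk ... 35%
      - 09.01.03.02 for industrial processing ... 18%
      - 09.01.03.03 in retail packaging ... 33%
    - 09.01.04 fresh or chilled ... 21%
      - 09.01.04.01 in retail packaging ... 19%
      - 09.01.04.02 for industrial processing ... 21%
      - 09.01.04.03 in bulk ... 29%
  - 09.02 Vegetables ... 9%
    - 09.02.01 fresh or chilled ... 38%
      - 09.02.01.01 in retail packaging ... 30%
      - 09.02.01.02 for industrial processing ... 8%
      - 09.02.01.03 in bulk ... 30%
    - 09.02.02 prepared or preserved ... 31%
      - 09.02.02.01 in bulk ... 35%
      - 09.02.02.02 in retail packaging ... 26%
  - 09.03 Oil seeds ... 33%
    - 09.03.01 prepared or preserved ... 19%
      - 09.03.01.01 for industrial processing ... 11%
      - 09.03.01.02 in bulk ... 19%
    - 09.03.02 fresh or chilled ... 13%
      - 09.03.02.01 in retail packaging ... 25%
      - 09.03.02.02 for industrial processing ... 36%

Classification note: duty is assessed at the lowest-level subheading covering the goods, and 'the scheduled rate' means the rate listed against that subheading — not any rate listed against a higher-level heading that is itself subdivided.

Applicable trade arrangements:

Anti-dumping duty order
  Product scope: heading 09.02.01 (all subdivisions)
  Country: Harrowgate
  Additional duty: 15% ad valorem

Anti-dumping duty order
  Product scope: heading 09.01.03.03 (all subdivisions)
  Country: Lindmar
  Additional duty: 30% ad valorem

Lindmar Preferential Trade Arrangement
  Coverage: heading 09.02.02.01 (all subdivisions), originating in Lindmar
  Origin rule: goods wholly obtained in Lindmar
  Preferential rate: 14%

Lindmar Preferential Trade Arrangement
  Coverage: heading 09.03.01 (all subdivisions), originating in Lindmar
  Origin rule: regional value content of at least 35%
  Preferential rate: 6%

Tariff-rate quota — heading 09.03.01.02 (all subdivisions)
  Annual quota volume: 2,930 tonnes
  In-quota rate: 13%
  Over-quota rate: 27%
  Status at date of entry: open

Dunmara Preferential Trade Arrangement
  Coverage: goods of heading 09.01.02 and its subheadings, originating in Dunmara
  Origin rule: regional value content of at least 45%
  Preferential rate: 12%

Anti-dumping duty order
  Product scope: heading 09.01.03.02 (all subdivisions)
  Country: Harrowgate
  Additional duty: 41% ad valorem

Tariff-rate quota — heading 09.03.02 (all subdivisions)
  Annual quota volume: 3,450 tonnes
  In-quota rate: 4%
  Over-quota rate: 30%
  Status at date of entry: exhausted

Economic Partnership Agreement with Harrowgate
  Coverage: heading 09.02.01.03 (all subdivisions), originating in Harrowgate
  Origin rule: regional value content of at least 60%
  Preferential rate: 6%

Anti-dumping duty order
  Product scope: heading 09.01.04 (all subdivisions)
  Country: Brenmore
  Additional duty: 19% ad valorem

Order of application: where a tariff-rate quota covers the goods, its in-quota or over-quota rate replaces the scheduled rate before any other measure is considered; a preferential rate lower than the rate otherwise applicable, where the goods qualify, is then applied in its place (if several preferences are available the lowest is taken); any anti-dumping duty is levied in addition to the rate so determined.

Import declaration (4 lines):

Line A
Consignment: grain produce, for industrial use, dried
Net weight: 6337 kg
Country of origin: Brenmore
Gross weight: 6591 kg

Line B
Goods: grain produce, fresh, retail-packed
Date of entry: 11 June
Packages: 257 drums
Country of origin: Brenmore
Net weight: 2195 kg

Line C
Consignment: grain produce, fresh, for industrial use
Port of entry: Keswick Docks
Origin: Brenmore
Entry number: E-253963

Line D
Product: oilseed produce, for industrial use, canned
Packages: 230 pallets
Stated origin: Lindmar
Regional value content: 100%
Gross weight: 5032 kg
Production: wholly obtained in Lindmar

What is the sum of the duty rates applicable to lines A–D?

Line A: grain → 09.01; dried → 09.01.02; for industrial use → 09.01.02.02. Scheduled 11%. No special measure applies. → 11%.
Line B: grain → 09.01; fresh → 09.01.04; retail-packed → 09.01.04.01. Scheduled 19%. anti-dumping (Brenmore, 09.01.04): +19%; total 19% + 19% = 38%. → 38%.
Line C: grain → 09.01; fresh → 09.01.04; for industrial use → 09.01.04.02. Scheduled 21%. anti-dumping (Brenmore, 09.01.04): +19%; total 21% + 19% = 40%. → 40%.
Line D: oilseed → 09.03; canned → 09.03.01; for industrial use → 09.03.01.01. Scheduled 11%. Lindmar agreement on 09.02.02.01: 09.03.01.01 not covered; Lindmar agreement on 09.03.01: RVC ≥ 35% → 6% available; preferential 6%. → 6%.
Sum: 11% + 38% + 40% + 6% = 95%.

95%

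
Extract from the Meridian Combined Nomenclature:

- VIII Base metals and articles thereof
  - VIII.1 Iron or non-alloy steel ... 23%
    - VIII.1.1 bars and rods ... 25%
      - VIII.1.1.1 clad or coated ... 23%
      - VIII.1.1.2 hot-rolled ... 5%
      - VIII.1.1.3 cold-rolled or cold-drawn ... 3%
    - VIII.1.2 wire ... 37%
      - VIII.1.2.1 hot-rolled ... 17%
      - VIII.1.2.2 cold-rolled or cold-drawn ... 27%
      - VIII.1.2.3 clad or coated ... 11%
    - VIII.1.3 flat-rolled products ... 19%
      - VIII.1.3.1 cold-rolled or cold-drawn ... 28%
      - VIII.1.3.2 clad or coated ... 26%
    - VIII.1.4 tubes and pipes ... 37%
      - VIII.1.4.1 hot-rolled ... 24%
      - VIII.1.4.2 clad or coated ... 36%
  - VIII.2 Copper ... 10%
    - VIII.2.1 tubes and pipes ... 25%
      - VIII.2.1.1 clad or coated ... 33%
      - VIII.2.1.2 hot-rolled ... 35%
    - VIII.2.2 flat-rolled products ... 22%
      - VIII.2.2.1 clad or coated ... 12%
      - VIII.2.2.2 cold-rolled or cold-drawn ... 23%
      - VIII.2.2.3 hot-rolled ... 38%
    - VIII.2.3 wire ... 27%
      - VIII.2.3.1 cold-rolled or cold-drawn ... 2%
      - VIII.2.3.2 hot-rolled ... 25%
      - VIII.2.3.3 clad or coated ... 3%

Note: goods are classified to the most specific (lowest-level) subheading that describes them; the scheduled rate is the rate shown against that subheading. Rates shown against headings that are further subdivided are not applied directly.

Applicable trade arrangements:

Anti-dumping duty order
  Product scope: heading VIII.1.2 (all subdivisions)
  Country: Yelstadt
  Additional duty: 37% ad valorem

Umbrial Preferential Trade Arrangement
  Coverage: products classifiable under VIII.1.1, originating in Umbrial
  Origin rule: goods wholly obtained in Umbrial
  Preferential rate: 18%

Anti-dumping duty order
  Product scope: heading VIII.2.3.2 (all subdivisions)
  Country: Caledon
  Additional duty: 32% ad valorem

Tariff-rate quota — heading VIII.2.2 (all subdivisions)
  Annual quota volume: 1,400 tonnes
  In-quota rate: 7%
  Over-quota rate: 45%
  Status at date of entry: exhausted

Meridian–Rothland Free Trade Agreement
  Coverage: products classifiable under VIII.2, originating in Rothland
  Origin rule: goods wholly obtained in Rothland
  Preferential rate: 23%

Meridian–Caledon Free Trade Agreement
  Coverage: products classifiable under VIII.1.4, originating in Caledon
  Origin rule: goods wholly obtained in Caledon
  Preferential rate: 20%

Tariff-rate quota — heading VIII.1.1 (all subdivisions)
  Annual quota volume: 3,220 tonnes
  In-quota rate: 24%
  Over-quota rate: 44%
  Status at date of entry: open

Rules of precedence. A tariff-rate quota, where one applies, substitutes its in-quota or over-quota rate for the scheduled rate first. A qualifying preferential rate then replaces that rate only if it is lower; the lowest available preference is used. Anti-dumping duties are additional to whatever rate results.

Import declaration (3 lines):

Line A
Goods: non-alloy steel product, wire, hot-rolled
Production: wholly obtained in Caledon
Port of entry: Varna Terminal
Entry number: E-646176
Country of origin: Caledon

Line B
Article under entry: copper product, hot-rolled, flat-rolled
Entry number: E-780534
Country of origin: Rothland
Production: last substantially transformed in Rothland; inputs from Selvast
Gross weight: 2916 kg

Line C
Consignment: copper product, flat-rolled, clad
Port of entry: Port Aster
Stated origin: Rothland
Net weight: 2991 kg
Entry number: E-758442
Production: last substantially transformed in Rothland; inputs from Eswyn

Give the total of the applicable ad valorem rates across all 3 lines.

107%

Line A: non-alloy steel → VIII.1; wire → VIII.1.2; hot-rolled → VIII.1.2.1. Scheduled 17%. Caledon agreement on VIII.1.4: VIII.1.2.1 not covered. → 17%.
Line B: copper → VIII.2; flat-rolled → VIII.2.2; hot-rolled → VIII.2.2.3. Scheduled 38%. quota on VIII.2.2 exhausted → over-quota 45%; Rothland agreement on VIII.2: not wholly obtained. → 45%.
Line C: copper → VIII.2; flat-rolled → VIII.2.2; clad → VIII.2.2.1. Scheduled 12%. quota on VIII.2.2 exhausted → over-quota 45%; Rothland agreement on VIII.2: not wholly obtained. → 45%.
Sum: 17% + 45% + 45% = 107%.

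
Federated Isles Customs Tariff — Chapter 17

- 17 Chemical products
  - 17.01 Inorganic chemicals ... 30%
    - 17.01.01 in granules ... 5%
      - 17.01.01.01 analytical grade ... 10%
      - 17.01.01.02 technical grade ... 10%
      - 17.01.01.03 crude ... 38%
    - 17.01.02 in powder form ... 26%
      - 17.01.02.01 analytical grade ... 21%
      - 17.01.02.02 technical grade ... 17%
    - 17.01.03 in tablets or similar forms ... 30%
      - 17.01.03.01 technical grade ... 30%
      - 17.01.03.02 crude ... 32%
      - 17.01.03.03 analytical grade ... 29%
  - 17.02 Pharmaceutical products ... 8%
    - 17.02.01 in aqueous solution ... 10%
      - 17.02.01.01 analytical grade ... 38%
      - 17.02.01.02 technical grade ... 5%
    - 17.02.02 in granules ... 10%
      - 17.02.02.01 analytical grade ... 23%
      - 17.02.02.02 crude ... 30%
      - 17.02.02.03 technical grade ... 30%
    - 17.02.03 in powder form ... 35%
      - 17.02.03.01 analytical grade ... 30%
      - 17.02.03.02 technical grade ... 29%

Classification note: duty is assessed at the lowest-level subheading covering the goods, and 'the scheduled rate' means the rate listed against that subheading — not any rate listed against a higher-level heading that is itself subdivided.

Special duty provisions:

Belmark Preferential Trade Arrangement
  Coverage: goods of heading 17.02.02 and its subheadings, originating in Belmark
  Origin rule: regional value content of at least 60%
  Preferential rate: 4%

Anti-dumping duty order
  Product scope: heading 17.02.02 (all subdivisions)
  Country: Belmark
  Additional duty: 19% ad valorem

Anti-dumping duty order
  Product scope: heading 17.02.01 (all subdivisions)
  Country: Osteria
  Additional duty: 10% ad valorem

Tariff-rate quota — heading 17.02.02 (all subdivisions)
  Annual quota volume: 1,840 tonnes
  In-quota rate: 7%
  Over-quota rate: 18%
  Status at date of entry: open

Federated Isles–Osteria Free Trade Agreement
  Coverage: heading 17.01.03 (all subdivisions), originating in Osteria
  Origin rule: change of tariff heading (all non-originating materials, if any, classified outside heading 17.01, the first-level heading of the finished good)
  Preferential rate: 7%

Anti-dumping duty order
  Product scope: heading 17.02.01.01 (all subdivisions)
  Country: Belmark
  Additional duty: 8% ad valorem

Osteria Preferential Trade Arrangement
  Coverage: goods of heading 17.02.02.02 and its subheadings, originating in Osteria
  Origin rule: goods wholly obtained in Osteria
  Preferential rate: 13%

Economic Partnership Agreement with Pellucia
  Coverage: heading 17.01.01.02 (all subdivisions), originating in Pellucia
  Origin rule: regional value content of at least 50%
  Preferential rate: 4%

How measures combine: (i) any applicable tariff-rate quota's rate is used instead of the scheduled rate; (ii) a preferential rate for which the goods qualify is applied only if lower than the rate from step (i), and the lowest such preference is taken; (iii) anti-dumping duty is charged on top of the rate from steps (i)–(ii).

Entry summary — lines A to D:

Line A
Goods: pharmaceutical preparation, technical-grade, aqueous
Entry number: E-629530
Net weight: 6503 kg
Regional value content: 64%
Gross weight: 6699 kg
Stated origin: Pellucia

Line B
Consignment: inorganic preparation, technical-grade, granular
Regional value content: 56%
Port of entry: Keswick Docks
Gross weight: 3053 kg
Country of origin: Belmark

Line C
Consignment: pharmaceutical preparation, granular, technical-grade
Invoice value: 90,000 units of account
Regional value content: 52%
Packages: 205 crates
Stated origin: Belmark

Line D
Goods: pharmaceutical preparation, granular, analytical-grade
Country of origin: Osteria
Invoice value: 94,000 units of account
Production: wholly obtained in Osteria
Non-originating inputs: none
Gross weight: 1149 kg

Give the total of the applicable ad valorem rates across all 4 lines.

48%

Line A: pharmaceutical → 17.02; aqueous → 17.02.01; technical-grade → 17.02.01.02. Scheduled 5%. Pellucia agreement on 17.01.01.02: 17.02.01.02 not covered. → 5%.
Line B: inorganic → 17.01; granular → 17.01.01; technical-grade → 17.01.01.02. Scheduled 10%. Belmark agreement on 17.02.02: 17.01.01.02 not covered. → 10%.
Line C: pharmaceutical → 17.02; granular → 17.02.02; technical-grade → 17.02.02.03. Scheduled 30%. quota on 17.02.02 open → in-quota 7%; Belmark agreement on 17.02.02: RVC < 60%; anti-dumping (Belmark, 17.02.02): +19%; total 7% + 19% = 26%. → 26%.
Line D: pharmaceutical → 17.02; granular → 17.02.02; analytical-grade → 17.02.02.01. Scheduled 23%. quota on 17.02.02 open → in-quota 7%; Osteria agreement on 17.01.03: 17.02.02.01 not covered; Osteria agreement on 17.02.02.02: 17.02.02.01 not covered. → 7%.
Sum: 5% + 10% + 26% + 7% = 48%.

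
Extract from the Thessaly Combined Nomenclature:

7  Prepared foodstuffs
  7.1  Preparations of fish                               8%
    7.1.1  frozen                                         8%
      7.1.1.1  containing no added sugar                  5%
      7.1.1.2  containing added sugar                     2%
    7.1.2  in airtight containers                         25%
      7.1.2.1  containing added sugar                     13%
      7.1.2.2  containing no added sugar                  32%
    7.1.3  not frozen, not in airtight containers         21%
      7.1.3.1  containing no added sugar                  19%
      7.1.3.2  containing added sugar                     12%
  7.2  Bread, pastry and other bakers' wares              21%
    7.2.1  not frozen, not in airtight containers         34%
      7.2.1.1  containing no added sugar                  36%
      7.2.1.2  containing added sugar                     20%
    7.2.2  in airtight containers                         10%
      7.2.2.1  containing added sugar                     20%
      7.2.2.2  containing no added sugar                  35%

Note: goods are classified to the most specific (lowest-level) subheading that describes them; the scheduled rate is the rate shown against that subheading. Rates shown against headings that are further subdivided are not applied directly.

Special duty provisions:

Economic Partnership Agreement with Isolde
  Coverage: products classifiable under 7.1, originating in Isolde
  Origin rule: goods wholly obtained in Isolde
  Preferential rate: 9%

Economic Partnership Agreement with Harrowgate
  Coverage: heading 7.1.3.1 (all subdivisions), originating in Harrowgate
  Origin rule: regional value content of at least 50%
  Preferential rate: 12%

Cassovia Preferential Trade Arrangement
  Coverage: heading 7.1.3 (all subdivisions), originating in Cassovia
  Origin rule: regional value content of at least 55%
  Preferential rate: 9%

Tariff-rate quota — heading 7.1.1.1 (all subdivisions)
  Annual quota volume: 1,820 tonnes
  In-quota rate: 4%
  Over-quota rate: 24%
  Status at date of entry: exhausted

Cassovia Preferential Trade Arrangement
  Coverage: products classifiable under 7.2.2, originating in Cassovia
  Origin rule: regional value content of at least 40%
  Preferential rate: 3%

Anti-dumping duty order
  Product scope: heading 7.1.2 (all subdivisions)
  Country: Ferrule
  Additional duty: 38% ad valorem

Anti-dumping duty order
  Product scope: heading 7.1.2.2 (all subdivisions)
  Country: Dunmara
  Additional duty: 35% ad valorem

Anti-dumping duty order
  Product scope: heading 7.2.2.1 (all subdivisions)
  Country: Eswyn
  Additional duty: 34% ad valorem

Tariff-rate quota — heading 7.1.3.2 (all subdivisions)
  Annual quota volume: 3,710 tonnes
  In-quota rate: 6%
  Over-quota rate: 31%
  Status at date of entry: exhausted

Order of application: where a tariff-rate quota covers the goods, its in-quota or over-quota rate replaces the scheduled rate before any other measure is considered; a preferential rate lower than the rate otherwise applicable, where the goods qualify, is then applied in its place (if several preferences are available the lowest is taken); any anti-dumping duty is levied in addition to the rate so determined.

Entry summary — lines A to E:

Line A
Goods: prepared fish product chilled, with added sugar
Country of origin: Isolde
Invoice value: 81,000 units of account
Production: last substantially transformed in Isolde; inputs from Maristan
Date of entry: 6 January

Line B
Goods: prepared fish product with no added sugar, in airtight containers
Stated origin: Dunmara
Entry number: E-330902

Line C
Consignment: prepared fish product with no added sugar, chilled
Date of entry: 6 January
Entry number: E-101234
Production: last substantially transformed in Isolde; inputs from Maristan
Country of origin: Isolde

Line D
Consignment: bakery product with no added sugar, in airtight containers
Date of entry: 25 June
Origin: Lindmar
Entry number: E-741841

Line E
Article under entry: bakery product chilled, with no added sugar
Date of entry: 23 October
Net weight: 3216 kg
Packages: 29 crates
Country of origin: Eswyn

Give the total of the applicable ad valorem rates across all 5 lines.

Line A: prepared fish product → 7.1; chilled → 7.1.3; with added sugar → 7.1.3.2. Scheduled 12%. quota on 7.1.3.2 exhausted → over-quota 31%; Isolde agreement on 7.1: not wholly obtained. → 31%.
Line B: prepared fish product → 7.1; in airtight containers → 7.1.2; with no added sugar → 7.1.2.2. Scheduled 32%. anti-dumping (Dunmara, 7.1.2.2): +35%; total 32% + 35% = 67%. → 67%.
Line C: prepared fish product → 7.1; chilled → 7.1.3; with no added sugar → 7.1.3.1. Scheduled 19%. Isolde agreement on 7.1: not wholly obtained. → 19%.
Line D: bakery product → 7.2; in airtight containers → 7.2.2; with no added sugar → 7.2.2.2. Scheduled 35%. No special measure applies. → 35%.
Line E: bakery product → 7.2; chilled → 7.2.1; with no added sugar → 7.2.1.1. Scheduled 36%. No special measure applies. → 36%.
Sum: 31% + 67% + 19% + 35% + 36% = 188%.

188%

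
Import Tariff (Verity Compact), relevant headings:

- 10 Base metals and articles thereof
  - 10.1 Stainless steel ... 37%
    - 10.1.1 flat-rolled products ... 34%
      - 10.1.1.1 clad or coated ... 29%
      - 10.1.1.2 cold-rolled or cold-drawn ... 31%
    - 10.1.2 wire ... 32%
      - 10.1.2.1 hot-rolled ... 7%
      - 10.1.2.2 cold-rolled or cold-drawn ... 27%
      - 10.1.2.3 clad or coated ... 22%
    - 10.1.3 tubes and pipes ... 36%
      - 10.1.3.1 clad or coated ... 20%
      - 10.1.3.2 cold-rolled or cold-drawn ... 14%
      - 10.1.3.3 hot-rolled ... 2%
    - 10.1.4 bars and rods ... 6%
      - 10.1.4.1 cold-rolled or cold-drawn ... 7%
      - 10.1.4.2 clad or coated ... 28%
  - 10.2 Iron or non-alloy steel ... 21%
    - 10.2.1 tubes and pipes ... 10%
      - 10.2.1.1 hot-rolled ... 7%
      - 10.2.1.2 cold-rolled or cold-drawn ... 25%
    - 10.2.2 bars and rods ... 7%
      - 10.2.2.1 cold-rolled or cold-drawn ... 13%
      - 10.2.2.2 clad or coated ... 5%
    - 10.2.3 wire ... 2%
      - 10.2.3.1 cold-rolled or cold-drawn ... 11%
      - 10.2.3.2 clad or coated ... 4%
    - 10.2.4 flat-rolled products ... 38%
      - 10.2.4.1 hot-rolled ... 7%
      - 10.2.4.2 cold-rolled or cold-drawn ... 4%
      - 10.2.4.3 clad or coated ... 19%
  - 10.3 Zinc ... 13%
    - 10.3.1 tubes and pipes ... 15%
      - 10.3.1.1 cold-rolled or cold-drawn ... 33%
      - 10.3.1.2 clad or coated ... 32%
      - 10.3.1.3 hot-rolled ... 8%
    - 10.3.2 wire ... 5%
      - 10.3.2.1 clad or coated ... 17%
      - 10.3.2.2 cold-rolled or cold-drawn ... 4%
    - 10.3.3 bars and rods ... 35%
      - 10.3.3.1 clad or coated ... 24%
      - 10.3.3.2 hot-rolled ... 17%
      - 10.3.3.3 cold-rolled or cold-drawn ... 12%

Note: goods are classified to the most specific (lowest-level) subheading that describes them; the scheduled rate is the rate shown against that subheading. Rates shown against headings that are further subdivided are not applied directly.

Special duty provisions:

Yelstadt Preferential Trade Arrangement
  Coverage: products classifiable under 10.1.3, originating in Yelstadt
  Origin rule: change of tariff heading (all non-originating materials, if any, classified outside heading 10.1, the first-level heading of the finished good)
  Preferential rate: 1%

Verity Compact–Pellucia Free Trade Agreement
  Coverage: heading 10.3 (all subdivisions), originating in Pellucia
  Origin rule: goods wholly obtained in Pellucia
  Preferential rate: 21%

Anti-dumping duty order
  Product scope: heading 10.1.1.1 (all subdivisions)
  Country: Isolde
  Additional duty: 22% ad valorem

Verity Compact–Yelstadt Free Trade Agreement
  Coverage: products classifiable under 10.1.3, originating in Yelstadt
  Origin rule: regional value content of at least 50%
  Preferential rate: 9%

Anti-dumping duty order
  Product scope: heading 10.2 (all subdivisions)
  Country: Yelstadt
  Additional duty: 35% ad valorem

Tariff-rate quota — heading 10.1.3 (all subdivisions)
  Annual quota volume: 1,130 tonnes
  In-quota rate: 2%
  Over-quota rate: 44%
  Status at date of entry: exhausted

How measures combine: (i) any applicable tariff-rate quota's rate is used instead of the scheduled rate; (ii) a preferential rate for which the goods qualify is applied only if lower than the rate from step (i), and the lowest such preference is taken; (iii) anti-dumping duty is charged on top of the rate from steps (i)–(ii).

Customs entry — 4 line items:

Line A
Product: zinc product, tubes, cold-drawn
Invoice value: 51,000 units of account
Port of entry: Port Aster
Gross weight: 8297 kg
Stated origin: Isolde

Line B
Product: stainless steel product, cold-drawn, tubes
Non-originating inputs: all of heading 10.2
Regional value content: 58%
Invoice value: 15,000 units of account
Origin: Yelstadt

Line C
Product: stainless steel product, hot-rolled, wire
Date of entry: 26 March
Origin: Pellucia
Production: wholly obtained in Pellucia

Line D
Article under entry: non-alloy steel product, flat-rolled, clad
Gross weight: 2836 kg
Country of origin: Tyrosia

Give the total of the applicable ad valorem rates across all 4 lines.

Line A: zinc → 10.3; tubes → 10.3.1; cold-drawn → 10.3.1.1. Scheduled 33%. No special measure applies. → 33%.
Line B: stainless steel → 10.1; tubes → 10.1.3; cold-drawn → 10.1.3.2. Scheduled 14%. quota on 10.1.3 exhausted → over-quota 44%; Yelstadt agreement on 10.1.3: CTH met → 1% available; Yelstadt agreement on 10.1.3: RVC ≥ 50% → 9% available; preferential 1%. → 1%.
Line C: stainless steel → 10.1; wire → 10.1.2; hot-rolled → 10.1.2.1. Scheduled 7%. Pellucia agreement on 10.3: 10.1.2.1 not covered. → 7%.
Line D: non-alloy steel → 10.2; flat-rolled → 10.2.4; clad → 10.2.4.3. Scheduled 19%. No special measure applies. → 19%.
Sum: 33% + 1% + 7% + 19% = 60%.

60%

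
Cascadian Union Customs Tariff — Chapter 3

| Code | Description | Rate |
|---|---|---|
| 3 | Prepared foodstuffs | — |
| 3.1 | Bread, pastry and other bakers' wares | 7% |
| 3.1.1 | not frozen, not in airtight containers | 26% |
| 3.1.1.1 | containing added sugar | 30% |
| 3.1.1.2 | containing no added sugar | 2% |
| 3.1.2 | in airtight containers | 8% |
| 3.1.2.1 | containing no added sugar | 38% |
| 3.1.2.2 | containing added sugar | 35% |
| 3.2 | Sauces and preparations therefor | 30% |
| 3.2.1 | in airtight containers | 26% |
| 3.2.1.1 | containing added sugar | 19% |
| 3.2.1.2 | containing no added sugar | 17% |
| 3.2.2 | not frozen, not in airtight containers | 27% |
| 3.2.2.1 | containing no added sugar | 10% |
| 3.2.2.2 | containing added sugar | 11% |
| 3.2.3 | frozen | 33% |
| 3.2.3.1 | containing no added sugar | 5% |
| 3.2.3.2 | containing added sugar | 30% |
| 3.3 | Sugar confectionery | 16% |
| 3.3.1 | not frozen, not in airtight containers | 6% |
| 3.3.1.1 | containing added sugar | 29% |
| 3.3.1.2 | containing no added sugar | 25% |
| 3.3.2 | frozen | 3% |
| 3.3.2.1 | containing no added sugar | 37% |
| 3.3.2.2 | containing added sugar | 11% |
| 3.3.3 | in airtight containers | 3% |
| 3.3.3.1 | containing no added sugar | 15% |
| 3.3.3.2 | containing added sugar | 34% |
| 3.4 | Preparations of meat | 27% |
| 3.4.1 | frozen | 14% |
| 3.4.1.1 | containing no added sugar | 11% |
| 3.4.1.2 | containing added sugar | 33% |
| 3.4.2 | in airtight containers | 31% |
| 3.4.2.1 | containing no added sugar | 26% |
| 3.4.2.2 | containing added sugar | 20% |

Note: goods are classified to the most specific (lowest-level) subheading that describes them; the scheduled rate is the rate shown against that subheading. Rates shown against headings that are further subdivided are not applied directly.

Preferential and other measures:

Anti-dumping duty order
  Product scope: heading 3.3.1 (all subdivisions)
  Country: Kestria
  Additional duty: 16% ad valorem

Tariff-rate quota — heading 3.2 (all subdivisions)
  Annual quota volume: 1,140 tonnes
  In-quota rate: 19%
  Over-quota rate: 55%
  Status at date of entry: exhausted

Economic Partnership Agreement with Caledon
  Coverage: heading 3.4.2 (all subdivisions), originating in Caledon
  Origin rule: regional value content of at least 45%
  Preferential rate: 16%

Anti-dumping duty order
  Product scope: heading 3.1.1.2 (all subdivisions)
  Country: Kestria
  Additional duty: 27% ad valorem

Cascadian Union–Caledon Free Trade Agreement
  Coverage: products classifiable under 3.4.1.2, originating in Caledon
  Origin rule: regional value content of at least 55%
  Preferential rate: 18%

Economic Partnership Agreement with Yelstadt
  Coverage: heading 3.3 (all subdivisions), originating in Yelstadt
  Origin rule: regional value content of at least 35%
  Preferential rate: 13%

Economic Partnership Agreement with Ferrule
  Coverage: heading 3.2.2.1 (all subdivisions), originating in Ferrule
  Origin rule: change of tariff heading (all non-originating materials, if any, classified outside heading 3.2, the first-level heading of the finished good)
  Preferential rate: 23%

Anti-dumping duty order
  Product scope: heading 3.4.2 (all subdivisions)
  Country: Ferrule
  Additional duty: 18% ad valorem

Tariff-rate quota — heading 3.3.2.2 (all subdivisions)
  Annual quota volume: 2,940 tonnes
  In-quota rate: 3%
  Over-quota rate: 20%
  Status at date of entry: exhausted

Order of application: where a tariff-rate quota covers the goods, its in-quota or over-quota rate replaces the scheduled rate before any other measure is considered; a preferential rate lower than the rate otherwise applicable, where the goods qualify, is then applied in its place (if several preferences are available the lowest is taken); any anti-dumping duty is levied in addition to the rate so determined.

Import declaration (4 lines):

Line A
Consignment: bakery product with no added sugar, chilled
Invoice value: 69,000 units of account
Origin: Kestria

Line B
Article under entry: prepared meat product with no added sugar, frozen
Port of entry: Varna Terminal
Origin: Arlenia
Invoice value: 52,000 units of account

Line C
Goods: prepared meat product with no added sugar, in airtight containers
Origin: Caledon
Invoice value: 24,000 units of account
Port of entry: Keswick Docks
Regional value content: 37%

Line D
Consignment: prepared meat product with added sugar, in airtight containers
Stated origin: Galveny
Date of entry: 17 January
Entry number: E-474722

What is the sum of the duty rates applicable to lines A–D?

Line A: bakery product → 3.1; chilled → 3.1.1; with no added sugar → 3.1.1.2. Scheduled 2%. anti-dumping (Kestria, 3.1.1.2): +27%; total 2% + 27% = 29%. → 29%.
Line B: prepared meat product → 3.4; frozen → 3.4.1; with no added sugar → 3.4.1.1. Scheduled 11%. No special measure applies. → 11%.
Line C: prepared meat product → 3.4; in airtight containers → 3.4.2; with no added sugar → 3.4.2.1. Scheduled 26%. Caledon agreement on 3.4.2: RVC < 45%; Caledon agreement on 3.4.1.2: 3.4.2.1 not covered. → 26%.
Line D: prepared meat product → 3.4; in airtight containers → 3.4.2; with added sugar → 3.4.2.2. Scheduled 20%. No special measure applies. → 20%.
Sum: 29% + 11% + 26% + 20% = 86%.

86%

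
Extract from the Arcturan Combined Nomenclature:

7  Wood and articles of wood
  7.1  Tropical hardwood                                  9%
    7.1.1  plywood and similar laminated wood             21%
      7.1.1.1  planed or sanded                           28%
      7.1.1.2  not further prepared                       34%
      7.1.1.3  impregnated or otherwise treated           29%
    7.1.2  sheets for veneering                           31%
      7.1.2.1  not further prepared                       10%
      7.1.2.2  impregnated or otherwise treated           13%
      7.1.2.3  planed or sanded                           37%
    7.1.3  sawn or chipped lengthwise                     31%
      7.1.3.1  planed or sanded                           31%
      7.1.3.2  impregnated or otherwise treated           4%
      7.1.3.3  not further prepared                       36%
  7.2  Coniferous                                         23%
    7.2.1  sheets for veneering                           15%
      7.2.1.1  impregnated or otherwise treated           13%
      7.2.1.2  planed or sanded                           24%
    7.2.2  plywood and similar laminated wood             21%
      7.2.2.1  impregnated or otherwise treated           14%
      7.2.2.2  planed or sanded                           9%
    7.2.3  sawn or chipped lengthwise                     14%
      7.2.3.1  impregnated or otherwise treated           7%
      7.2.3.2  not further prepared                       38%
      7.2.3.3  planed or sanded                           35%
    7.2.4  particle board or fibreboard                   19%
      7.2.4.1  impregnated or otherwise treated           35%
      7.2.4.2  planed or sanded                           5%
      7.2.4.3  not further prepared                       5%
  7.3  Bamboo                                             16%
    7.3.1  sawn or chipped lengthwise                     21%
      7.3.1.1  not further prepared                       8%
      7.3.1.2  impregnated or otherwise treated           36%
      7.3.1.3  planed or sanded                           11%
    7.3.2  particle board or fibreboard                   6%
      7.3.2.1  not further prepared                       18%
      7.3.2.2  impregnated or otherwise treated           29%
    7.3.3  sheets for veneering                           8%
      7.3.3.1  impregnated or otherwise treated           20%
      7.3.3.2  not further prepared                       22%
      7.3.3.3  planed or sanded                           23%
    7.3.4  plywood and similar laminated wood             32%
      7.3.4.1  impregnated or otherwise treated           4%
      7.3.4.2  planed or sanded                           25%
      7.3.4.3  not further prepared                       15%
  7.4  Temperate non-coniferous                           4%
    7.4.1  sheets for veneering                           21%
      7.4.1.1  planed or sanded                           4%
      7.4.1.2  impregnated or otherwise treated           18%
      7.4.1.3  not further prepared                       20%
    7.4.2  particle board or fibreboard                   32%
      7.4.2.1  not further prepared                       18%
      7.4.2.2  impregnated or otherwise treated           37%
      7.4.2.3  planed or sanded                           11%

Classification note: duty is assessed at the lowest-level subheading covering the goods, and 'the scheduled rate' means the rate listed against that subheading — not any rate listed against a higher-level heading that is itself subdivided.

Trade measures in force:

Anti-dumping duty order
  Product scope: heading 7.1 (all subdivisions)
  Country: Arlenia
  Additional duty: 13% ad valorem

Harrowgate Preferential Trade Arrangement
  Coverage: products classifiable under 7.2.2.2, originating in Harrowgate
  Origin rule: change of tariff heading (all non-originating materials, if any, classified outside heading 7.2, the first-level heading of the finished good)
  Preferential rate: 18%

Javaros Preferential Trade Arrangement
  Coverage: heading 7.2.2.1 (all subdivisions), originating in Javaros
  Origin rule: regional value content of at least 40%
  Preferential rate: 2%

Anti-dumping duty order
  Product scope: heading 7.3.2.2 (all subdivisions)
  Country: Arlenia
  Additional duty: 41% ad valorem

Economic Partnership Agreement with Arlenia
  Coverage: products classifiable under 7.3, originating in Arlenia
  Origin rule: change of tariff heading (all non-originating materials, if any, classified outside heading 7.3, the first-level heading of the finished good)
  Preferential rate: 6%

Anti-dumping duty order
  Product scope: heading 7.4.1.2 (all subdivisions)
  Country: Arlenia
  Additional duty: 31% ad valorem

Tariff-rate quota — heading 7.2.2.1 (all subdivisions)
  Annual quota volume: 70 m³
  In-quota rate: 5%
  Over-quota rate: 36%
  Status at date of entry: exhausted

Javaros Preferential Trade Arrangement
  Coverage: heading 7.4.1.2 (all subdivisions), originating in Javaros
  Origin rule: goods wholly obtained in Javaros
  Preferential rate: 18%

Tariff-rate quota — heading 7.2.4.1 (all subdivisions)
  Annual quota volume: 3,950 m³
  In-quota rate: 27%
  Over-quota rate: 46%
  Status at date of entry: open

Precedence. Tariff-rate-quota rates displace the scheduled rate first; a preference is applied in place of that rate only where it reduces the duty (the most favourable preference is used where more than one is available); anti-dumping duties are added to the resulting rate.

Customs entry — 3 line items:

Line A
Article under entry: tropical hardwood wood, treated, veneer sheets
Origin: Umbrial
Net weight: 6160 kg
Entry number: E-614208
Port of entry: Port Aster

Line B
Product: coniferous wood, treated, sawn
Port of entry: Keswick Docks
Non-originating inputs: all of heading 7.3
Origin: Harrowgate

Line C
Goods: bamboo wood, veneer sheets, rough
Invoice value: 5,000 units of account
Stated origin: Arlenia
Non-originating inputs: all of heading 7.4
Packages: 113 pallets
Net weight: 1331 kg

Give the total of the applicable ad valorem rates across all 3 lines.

26%

Line A: tropical hardwood → 7.1; veneer sheets → 7.1.2; treated → 7.1.2.2. Scheduled 13%. No special measure applies. → 13%.
Line B: coniferous → 7.2; sawn → 7.2.3; treated → 7.2.3.1. Scheduled 7%. Harrowgate agreement on 7.2.2.2: 7.2.3.1 not covered. → 7%.
Line C: bamboo → 7.3; veneer sheets → 7.3.3; rough → 7.3.3.2. Scheduled 22%. Arlenia agreement on 7.3: CTH met → 6% available; preferential 6%. → 6%.
Sum: 13% + 7% + 6% = 26%.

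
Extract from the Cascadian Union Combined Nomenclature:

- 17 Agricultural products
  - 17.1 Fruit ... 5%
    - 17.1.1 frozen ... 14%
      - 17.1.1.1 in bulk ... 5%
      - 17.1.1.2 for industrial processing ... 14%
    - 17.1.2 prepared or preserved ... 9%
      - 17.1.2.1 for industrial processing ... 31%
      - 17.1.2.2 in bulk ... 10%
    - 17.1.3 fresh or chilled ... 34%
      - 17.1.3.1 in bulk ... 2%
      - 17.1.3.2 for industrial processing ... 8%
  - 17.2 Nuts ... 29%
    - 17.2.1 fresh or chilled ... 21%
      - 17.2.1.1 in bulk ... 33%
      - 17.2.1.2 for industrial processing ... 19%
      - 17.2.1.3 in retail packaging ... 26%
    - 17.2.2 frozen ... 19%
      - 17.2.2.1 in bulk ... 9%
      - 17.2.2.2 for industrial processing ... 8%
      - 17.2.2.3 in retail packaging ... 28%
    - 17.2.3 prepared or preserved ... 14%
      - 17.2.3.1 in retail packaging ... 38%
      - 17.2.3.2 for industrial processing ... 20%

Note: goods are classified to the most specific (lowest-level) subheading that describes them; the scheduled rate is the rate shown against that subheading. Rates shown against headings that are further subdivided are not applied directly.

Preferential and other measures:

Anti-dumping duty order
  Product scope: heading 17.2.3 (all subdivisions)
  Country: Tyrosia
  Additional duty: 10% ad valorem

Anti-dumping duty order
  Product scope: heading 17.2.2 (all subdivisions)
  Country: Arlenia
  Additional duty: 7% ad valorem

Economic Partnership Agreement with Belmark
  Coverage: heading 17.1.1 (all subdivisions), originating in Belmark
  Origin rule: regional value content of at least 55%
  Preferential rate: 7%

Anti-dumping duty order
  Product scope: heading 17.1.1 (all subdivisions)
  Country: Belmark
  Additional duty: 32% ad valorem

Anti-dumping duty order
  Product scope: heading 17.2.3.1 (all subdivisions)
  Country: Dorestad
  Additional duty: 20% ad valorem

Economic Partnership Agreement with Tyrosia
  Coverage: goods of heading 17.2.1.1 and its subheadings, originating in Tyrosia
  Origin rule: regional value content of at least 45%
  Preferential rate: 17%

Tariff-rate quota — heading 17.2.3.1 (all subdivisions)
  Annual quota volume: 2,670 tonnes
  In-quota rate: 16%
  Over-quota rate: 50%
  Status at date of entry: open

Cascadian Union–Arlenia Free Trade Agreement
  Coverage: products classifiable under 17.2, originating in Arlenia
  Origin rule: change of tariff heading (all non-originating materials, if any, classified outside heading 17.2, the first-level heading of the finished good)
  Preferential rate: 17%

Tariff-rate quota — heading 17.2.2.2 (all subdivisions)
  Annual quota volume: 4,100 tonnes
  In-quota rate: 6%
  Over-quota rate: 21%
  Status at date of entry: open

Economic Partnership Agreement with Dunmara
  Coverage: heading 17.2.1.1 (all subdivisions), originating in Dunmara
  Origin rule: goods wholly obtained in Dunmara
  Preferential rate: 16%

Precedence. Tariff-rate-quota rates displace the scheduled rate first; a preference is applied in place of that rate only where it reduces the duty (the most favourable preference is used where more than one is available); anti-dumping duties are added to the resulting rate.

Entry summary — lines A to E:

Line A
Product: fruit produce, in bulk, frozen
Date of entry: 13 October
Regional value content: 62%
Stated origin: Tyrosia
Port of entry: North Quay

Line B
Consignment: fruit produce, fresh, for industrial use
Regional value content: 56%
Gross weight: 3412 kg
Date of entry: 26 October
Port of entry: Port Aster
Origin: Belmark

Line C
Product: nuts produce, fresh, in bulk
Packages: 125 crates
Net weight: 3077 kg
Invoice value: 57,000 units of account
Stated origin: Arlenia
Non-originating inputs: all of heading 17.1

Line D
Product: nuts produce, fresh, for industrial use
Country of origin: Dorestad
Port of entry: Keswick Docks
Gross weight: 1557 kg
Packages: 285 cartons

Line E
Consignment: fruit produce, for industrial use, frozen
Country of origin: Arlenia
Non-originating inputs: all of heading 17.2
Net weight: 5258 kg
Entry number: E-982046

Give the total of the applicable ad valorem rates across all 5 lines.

63%

Line A: fruit → 17.1; frozen → 17.1.1; in bulk → 17.1.1.1. Scheduled 5%. Tyrosia agreement on 17.2.1.1: 17.1.1.1 not covered. → 5%.
Line B: fruit → 17.1; fresh → 17.1.3; for industrial use → 17.1.3.2. Scheduled 8%. Belmark agreement on 17.1.1: 17.1.3.2 not covered. → 8%.
Line C: nuts → 17.2; fresh → 17.2.1; in bulk → 17.2.1.1. Scheduled 33%. Arlenia agreement on 17.2: CTH met → 17% available; preferential 17%. → 17%.
Line D: nuts → 17.2; fresh → 17.2.1; for industrial use → 17.2.1.2. Scheduled 19%. No special measure applies. → 19%.
Line E: fruit → 17.1; frozen → 17.1.1; for industrial use → 17.1.1.2. Scheduled 14%. Arlenia agreement on 17.2: 17.1.1.2 not covered. → 14%.
Sum: 5% + 8% + 17% + 19% + 14% = 63%.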